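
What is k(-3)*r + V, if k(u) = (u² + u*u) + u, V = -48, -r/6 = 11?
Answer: -1038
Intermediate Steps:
r = -66 (r = -6*11 = -66)
k(u) = u + 2*u² (k(u) = (u² + u²) + u = 2*u² + u = u + 2*u²)
k(-3)*r + V = -3*(1 + 2*(-3))*(-66) - 48 = -3*(1 - 6)*(-66) - 48 = -3*(-5)*(-66) - 48 = 15*(-66) - 48 = -990 - 48 = -1038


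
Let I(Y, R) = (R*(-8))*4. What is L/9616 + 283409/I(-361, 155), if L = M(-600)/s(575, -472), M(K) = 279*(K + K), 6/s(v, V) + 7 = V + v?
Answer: -1830936809/2980960 ≈ -614.21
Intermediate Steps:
I(Y, R) = -32*R (I(Y, R) = -8*R*4 = -32*R)
s(v, V) = 6/(-7 + V + v) (s(v, V) = 6/(-7 + (V + v)) = 6/(-7 + V + v))
M(K) = 558*K (M(K) = 279*(2*K) = 558*K)
L = -5356800 (L = (558*(-600))/((6/(-7 - 472 + 575))) = -334800/(6/96) = -334800/(6*(1/96)) = -334800/1/16 = -334800*16 = -5356800)
L/9616 + 283409/I(-361, 155) = -5356800/9616 + 283409/((-32*155)) = -5356800*1/9616 + 283409/(-4960) = -334800/601 + 283409*(-1/4960) = -334800/601 - 283409/4960 = -1830936809/2980960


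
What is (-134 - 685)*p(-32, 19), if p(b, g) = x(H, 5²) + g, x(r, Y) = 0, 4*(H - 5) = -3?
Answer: -15561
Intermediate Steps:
H = 17/4 (H = 5 + (¼)*(-3) = 5 - ¾ = 17/4 ≈ 4.2500)
p(b, g) = g (p(b, g) = 0 + g = g)
(-134 - 685)*p(-32, 19) = (-134 - 685)*19 = -819*19 = -15561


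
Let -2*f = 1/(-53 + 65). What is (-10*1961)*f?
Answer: 9805/12 ≈ 817.08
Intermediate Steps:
f = -1/24 (f = -1/(2*(-53 + 65)) = -½/12 = -½*1/12 = -1/24 ≈ -0.041667)
(-10*1961)*f = -10*1961*(-1/24) = -19610*(-1/24) = 9805/12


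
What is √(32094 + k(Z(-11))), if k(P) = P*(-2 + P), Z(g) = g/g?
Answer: √32093 ≈ 179.15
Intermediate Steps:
Z(g) = 1
√(32094 + k(Z(-11))) = √(32094 + 1*(-2 + 1)) = √(32094 + 1*(-1)) = √(32094 - 1) = √32093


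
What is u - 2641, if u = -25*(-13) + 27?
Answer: -2289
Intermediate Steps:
u = 352 (u = 325 + 27 = 352)
u - 2641 = 352 - 2641 = -2289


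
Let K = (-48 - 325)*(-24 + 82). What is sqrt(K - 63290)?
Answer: 6*I*sqrt(2359) ≈ 291.42*I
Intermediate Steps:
K = -21634 (K = -373*58 = -21634)
sqrt(K - 63290) = sqrt(-21634 - 63290) = sqrt(-84924) = 6*I*sqrt(2359)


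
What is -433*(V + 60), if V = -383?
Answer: 139859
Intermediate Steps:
-433*(V + 60) = -433*(-383 + 60) = -433*(-323) = 139859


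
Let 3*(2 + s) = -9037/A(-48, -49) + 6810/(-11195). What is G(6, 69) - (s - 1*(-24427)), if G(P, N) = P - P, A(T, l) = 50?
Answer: -8182834307/335850 ≈ -24365.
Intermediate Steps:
G(P, N) = 0
s = -20973643/335850 (s = -2 + (-9037/50 + 6810/(-11195))/3 = -2 + (-9037*1/50 + 6810*(-1/11195))/3 = -2 + (-9037/50 - 1362/2239)/3 = -2 + (⅓)*(-20301943/111950) = -2 - 20301943/335850 = -20973643/335850 ≈ -62.449)
G(6, 69) - (s - 1*(-24427)) = 0 - (-20973643/335850 - 1*(-24427)) = 0 - (-20973643/335850 + 24427) = 0 - 1*8182834307/335850 = 0 - 8182834307/335850 = -8182834307/335850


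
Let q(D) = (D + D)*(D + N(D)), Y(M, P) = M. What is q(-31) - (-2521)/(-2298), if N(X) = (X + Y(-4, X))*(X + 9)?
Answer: -105292285/2298 ≈ -45819.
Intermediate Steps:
N(X) = (-4 + X)*(9 + X) (N(X) = (X - 4)*(X + 9) = (-4 + X)*(9 + X))
q(D) = 2*D*(-36 + D**2 + 6*D) (q(D) = (D + D)*(D + (-36 + D**2 + 5*D)) = (2*D)*(-36 + D**2 + 6*D) = 2*D*(-36 + D**2 + 6*D))
q(-31) - (-2521)/(-2298) = 2*(-31)*(-36 + (-31)**2 + 6*(-31)) - (-2521)/(-2298) = 2*(-31)*(-36 + 961 - 186) - (-2521)*(-1)/2298 = 2*(-31)*739 - 1*2521/2298 = -45818 - 2521/2298 = -105292285/2298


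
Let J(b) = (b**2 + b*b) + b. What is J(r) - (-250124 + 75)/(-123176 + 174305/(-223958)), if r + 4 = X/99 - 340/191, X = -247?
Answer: 416398914023869522237/3287844659809516851 ≈ 126.65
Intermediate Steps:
r = -156473/18909 (r = -4 + (-247/99 - 340/191) = -4 - 80837/18909 = -156473/18909 ≈ -8.2751)
J(b) = b + 2*b**2 (J(b) = (b**2 + b**2) + b = 2*b**2 + b = b + 2*b**2)
J(r) - (-250124 + 75)/(-123176 + 174305/(-223958)) = -156473*(1 + 2*(-156473/18909))/18909 - (-250124 + 75)/(-123176 + 174305/(-223958)) = -156473*(1 - 312946/18909)/18909 - (-250049)/(-123176 + 174305*(-1/223958)) = -156473/18909*(-294037/18909) - (-250049)/(-123176 - 174305/223958) = 46008851501/357550281 - (-250049)/(-27586424913/223958) = 46008851501/357550281 - (-250049)*(-223958)/27586424913 = 46008851501/357550281 - 1*56000473942/27586424913 = 46008851501/357550281 - 56000473942/27586424913 = 416398914023869522237/3287844659809516851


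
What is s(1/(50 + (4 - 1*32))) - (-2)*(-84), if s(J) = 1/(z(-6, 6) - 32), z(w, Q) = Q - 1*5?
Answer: -5209/31 ≈ -168.03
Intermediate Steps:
z(w, Q) = -5 + Q (z(w, Q) = Q - 5 = -5 + Q)
s(J) = -1/31 (s(J) = 1/((-5 + 6) - 32) = 1/(1 - 32) = 1/(-31) = -1/31)
s(1/(50 + (4 - 1*32))) - (-2)*(-84) = -1/31 - (-2)*(-84) = -1/31 - 1*168 = -1/31 - 168 = -5209/31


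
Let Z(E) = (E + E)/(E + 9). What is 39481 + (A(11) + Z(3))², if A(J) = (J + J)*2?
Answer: 165845/4 ≈ 41461.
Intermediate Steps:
Z(E) = 2*E/(9 + E) (Z(E) = (2*E)/(9 + E) = 2*E/(9 + E))
A(J) = 4*J (A(J) = (2*J)*2 = 4*J)
39481 + (A(11) + Z(3))² = 39481 + (4*11 + 2*3/(9 + 3))² = 39481 + (44 + 2*3/12)² = 39481 + (44 + 2*3*(1/12))² = 39481 + (44 + ½)² = 39481 + (89/2)² = 39481 + 7921/4 = 165845/4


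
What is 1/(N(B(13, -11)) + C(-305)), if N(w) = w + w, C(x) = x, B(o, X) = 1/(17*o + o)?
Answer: -117/35684 ≈ -0.0032788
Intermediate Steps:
B(o, X) = 1/(18*o)
N(w) = 2*w
1/(N(B(13, -11)) + C(-305)) = 1/(2*((1/18)/13) - 305) = 1/(2*((1/18)*(1/13)) - 305) = 1/(2*(1/234) - 305) = 1/(1/117 - 305) = 1/(-35684/117) = -117/35684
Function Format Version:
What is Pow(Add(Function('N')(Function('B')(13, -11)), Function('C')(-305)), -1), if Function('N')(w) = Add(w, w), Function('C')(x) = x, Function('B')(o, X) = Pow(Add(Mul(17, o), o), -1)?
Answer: Rational(-117, 35684) ≈ -0.0032788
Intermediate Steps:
Function('B')(o, X) = Mul(Rational(1, 18), Pow(o, -1)) (Function('B')(o, X) = Pow(Mul(18, o), -1) = Mul(Rational(1, 18), Pow(o, -1)))
Function('N')(w) = Mul(2, w)
Pow(Add(Function('N')(Function('B')(13, -11)), Function('C')(-305)), -1) = Pow(Add(Mul(2, Mul(Rational(1, 18), Pow(13, -1))), -305), -1) = Pow(Add(Mul(2, Mul(Rational(1, 18), Rational(1, 13))), -305), -1) = Pow(Add(Mul(2, Rational(1, 234)), -305), -1) = Pow(Add(Rational(1, 117), -305), -1) = Pow(Rational(-35684, 117), -1) = Rational(-117, 35684)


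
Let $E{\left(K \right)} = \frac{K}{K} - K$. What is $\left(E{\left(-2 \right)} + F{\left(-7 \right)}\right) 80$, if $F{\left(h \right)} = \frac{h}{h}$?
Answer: $320$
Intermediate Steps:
$F{\left(h \right)} = 1$
$E{\left(K \right)} = 1 - K$
$\left(E{\left(-2 \right)} + F{\left(-7 \right)}\right) 80 = \left(\left(1 - -2\right) + 1\right) 80 = \left(\left(1 + 2\right) + 1\right) 80 = \left(3 + 1\right) 80 = 4 \cdot 80 = 320$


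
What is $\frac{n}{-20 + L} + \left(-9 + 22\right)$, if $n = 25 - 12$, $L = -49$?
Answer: $\frac{884}{69} \approx 12.812$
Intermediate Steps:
$n = 13$
$\frac{n}{-20 + L} + \left(-9 + 22\right) = \frac{1}{-20 - 49} \cdot 13 + \left(-9 + 22\right) = \frac{1}{-69} \cdot 13 + 13 = \left(- \frac{1}{69}\right) 13 + 13 = - \frac{13}{69} + 13 = \frac{884}{69}$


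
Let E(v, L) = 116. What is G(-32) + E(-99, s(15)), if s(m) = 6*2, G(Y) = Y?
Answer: 84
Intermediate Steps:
s(m) = 12
G(-32) + E(-99, s(15)) = -32 + 116 = 84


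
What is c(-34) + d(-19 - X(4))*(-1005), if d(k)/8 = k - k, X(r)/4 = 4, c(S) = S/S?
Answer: 1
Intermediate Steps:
c(S) = 1
X(r) = 16 (X(r) = 4*4 = 16)
d(k) = 0 (d(k) = 8*(k - k) = 8*0 = 0)
c(-34) + d(-19 - X(4))*(-1005) = 1 + 0*(-1005) = 1 + 0 = 1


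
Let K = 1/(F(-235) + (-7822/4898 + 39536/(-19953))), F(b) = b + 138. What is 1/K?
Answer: -4914754856/48864897 ≈ -100.58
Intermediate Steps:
F(b) = 138 + b
K = -48864897/4914754856 (K = 1/((138 - 235) + (-7822/4898 + 39536/(-19953))) = 1/(-97 + (-7822*1/4898 + 39536*(-1/19953))) = 1/(-97 + (-3911/2449 - 39536/19953)) = 1/(-97 - 174859847/48864897) = 1/(-4914754856/48864897) = -48864897/4914754856 ≈ -0.0099425)
1/K = 1/(-48864897/4914754856) = -4914754856/48864897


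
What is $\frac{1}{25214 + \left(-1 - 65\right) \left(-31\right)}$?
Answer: $\frac{1}{27260} \approx 3.6684 \cdot 10^{-5}$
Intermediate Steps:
$\frac{1}{25214 + \left(-1 - 65\right) \left(-31\right)} = \frac{1}{25214 - -2046} = \frac{1}{25214 + 2046} = \frac{1}{27260}$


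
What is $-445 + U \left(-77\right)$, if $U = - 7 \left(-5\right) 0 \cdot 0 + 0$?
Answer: $-445$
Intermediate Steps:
$U = 0$ ($U = - 7 \cdot 0 \cdot 0 + 0 = \left(-7\right) 0 + 0 = 0 + 0 = 0$)
$-445 + U \left(-77\right) = -445 + 0 \left(-77\right) = -445 + 0 = -445$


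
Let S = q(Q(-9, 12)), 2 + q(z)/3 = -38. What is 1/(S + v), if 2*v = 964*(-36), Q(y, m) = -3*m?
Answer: -1/17472 ≈ -5.7234e-5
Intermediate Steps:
q(z) = -120 (q(z) = -6 + 3*(-38) = -6 - 114 = -120)
S = -120
v = -17352 (v = (964*(-36))/2 = (½)*(-34704) = -17352)
1/(S + v) = 1/(-120 - 17352) = 1/(-17472) = -1/17472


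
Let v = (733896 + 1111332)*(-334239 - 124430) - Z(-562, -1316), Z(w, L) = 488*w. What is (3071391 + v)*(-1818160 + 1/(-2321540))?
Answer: 714473249992270490359977/464308 ≈ 1.5388e+18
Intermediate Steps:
v = -846348607276 (v = (733896 + 1111332)*(-334239 - 124430) - 488*(-562) = 1845228*(-458669) - 1*(-274256) = -846348881532 + 274256 = -846348607276)
(3071391 + v)*(-1818160 + 1/(-2321540)) = (3071391 - 846348607276)*(-1818160 + 1/(-2321540)) = -846345535885*(-1818160 - 1/2321540) = -846345535885*(-4220931166401/2321540) = 714473249992270490359977/464308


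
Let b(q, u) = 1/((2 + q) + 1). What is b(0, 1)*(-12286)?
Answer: -12286/3 ≈ -4095.3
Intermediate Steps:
b(q, u) = 1/(3 + q)
b(0, 1)*(-12286) = -12286/(3 + 0) = -12286/3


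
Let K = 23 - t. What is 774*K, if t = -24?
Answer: 36378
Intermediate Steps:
K = 47 (K = 23 - 1*(-24) = 23 + 24 = 47)
774*K = 774*47 = 36378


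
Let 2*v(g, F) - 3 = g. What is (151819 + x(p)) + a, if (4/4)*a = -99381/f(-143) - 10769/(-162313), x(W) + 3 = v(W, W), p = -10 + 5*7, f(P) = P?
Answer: 3540221907190/23210759 ≈ 1.5253e+5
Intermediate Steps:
v(g, F) = 3/2 + g/2
p = 25 (p = -10 + 35 = 25)
x(W) = -3/2 + W/2 (x(W) = -3 + (3/2 + W/2) = -3/2 + W/2)
a = 16132368220/23210759 (a = -99381/(-143) - 10769/(-162313) = -99381*(-1/143) - 10769*(-1/162313) = 99381/143 + 10769/162313 = 16132368220/23210759 ≈ 695.04)
(151819 + x(p)) + a = (151819 + (-3/2 + (½)*25)) + 16132368220/23210759 = (151819 + (-3/2 + 25/2)) + 16132368220/23210759 = (151819 + 11) + 16132368220/23210759 = 151830 + 16132368220/23210759 = 3540221907190/23210759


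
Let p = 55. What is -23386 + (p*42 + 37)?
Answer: -21039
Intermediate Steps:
-23386 + (p*42 + 37) = -23386 + (55*42 + 37) = -23386 + (2310 + 37) = -23386 + 2347 = -21039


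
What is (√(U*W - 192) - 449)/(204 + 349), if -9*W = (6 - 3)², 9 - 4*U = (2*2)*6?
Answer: -449/553 + I*√753/1106 ≈ -0.81193 + 0.024811*I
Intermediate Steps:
U = -15/4 (U = 9/4 - 2*2*6/4 = 9/4 - 6 = -15/4 ≈ -3.7500)
W = -1 (W = -(6 - 3)²/9 = -⅑*3² = -⅑*9 = -1)
(√(U*W - 192) - 449)/(204 + 349) = (√(-15/4*(-1) - 192) - 449)/(204 + 349) = (√(15/4 - 192) - 449)/553 = (√(-753/4) - 449)*(1/553) = (I*√753/2 - 449)*(1/553) = (-449 + I*√753/2)*(1/553) = -449/553 + I*√753/1106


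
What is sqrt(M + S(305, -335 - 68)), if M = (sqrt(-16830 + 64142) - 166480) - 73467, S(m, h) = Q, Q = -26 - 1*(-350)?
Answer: sqrt(-239623 + 4*sqrt(2957)) ≈ 489.29*I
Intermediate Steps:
Q = 324 (Q = -26 + 350 = 324)
S(m, h) = 324
M = -239947 + 4*sqrt(2957) (M = (sqrt(47312) - 166480) - 73467 = (4*sqrt(2957) - 166480) - 73467 = (-166480 + 4*sqrt(2957)) - 73467 = -239947 + 4*sqrt(2957) ≈ -2.3973e+5)
sqrt(M + S(305, -335 - 68)) = sqrt((-239947 + 4*sqrt(2957)) + 324) = sqrt(-239623 + 4*sqrt(2957))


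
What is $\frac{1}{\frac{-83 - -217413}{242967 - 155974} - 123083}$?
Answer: $- \frac{86993}{10707142089} \approx -8.1248 \cdot 10^{-6}$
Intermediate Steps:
$\frac{1}{\frac{-83 - -217413}{242967 - 155974} - 123083} = \frac{1}{\frac{-83 + 217413}{86993} - 123083} = \frac{1}{217330 \cdot \frac{1}{86993} - 123083} = \frac{1}{\frac{217330}{86993} - 123083} = \frac{1}{- \frac{10707142089}{86993}} = - \frac{86993}{10707142089}$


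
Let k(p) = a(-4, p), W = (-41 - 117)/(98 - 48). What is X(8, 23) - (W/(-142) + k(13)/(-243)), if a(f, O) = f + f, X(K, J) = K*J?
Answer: 158680003/862650 ≈ 183.94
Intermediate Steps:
X(K, J) = J*K
a(f, O) = 2*f
W = -79/25 (W = -158/50 = -158*1/50 = -79/25 ≈ -3.1600)
k(p) = -8 (k(p) = 2*(-4) = -8)
X(8, 23) - (W/(-142) + k(13)/(-243)) = 23*8 - (-79/25/(-142) - 8/(-243)) = 184 - (-79/25*(-1/142) - 8*(-1/243)) = 184 - (79/3550 + 8/243) = 184 - 1*47597/862650 = 184 - 47597/862650 = 158680003/862650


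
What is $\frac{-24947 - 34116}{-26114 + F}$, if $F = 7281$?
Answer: $\frac{59063}{18833} \approx 3.1361$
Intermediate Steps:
$\frac{-24947 - 34116}{-26114 + F} = \frac{-24947 - 34116}{-26114 + 7281} = - \frac{59063}{-18833} = \left(-59063\right) \left(- \frac{1}{18833}\right) = \frac{59063}{18833}$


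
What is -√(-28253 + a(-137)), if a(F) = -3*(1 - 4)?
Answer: -2*I*√7061 ≈ -168.06*I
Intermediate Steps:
a(F) = 9 (a(F) = -3*(-3) = 9)
-√(-28253 + a(-137)) = -√(-28253 + 9) = -√(-28244) = -2*I*√7061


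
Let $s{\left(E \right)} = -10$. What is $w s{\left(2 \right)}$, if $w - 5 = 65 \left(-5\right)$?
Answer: $3200$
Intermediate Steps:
$w = -320$ ($w = 5 + 65 \left(-5\right) = 5 - 325 = -320$)
$w s{\left(2 \right)} = \left(-320\right) \left(-10\right) = 3200$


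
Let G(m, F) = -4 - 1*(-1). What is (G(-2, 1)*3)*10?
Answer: -90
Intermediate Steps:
G(m, F) = -3 (G(m, F) = -4 + 1 = -3)
(G(-2, 1)*3)*10 = -3*3*10 = -9*10 = -90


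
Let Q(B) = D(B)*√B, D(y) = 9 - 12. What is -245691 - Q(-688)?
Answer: -245691 + 12*I*√43 ≈ -2.4569e+5 + 78.689*I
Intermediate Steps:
D(y) = -3
Q(B) = -3*√B
-245691 - Q(-688) = -245691 - (-3)*√(-688) = -245691 - (-3)*4*I*√43 = -245691 - (-12)*I*√43 = -245691 + 12*I*√43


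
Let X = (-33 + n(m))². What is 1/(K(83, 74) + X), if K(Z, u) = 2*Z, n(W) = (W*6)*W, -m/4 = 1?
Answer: 1/4135 ≈ 0.00024184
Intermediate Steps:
m = -4 (m = -4*1 = -4)
n(W) = 6*W² (n(W) = (6*W)*W = 6*W²)
X = 3969 (X = (-33 + 6*(-4)²)² = (-33 + 6*16)² = (-33 + 96)² = 63² = 3969)
1/(K(83, 74) + X) = 1/(2*83 + 3969) = 1/(166 + 3969) = 1/4135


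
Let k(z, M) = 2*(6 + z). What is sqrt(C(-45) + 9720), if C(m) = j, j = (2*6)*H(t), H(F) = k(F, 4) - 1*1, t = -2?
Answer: 2*sqrt(2451) ≈ 99.015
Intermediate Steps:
k(z, M) = 12 + 2*z
H(F) = 11 + 2*F (H(F) = (12 + 2*F) - 1*1 = (12 + 2*F) - 1 = 11 + 2*F)
j = 84 (j = (2*6)*(11 + 2*(-2)) = 12*(11 - 4) = 12*7 = 84)
C(m) = 84
sqrt(C(-45) + 9720) = sqrt(84 + 9720) = sqrt(9804) = 2*sqrt(2451)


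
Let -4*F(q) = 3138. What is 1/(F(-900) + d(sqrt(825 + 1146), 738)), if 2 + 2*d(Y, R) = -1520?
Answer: -2/3091 ≈ -0.00064704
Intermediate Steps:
F(q) = -1569/2 (F(q) = -1/4*3138 = -1569/2)
d(Y, R) = -761 (d(Y, R) = -1 + (1/2)*(-1520) = -1 - 760 = -761)
1/(F(-900) + d(sqrt(825 + 1146), 738)) = 1/(-1569/2 - 761) = 1/(-3091/2) = -2/3091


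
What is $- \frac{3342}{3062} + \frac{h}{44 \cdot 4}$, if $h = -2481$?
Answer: $- \frac{4092507}{269456} \approx -15.188$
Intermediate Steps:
$- \frac{3342}{3062} + \frac{h}{44 \cdot 4} = - \frac{3342}{3062} - \frac{2481}{44 \cdot 4} = \left(-3342\right) \frac{1}{3062} - \frac{2481}{176} = - \frac{1671}{1531} - \frac{2481}{176} = - \frac{4092507}{269456}$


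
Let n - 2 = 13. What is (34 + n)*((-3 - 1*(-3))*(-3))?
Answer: 0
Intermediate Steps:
n = 15 (n = 2 + 13 = 15)
(34 + n)*((-3 - 1*(-3))*(-3)) = (34 + 15)*((-3 - 1*(-3))*(-3)) = 49*((-3 + 3)*(-3)) = 49*(0*(-3)) = 49*0 = 0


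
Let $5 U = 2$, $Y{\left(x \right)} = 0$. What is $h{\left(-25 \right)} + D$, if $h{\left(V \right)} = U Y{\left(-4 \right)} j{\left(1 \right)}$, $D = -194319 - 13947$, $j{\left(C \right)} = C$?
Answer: $-208266$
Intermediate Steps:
$U = \frac{2}{5}$ ($U = \frac{1}{5} \cdot 2 = \frac{2}{5} \approx 0.4$)
$D = -208266$
$h{\left(V \right)} = 0$ ($h{\left(V \right)} = \frac{2}{5} \cdot 0 \cdot 1 = 0 \cdot 1 = 0$)
$h{\left(-25 \right)} + D = 0 - 208266 = -208266$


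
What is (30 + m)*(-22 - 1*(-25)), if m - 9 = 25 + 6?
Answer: 210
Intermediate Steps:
m = 40 (m = 9 + (25 + 6) = 9 + 31 = 40)
(30 + m)*(-22 - 1*(-25)) = (30 + 40)*(-22 - 1*(-25)) = 70*(-22 + 25) = 70*3 = 210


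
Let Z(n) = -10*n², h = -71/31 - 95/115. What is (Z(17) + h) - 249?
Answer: -2240329/713 ≈ -3142.1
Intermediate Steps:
h = -2222/713 (h = -71*1/31 - 95*1/115 = -71/31 - 19/23 = -2222/713 ≈ -3.1164)
(Z(17) + h) - 249 = (-10*17² - 2222/713) - 249 = (-10*289 - 2222/713) - 249 = (-2890 - 2222/713) - 249 = -2062792/713 - 249 = -2240329/713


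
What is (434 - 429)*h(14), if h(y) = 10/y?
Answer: 25/7 ≈ 3.5714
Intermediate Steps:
(434 - 429)*h(14) = (434 - 429)*(10/14) = 5*(10*(1/14)) = 5*(5/7) = 25/7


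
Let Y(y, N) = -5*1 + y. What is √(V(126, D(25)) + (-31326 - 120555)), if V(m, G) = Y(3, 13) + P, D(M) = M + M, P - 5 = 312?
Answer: I*√151566 ≈ 389.31*I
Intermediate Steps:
P = 317 (P = 5 + 312 = 317)
Y(y, N) = -5 + y
D(M) = 2*M
V(m, G) = 315 (V(m, G) = (-5 + 3) + 317 = -2 + 317 = 315)
√(V(126, D(25)) + (-31326 - 120555)) = √(315 + (-31326 - 120555)) = √(315 - 151881) = √(-151566) = I*√151566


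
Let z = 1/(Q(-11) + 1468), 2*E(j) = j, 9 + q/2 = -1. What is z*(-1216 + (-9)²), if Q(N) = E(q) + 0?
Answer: -1135/1458 ≈ -0.77846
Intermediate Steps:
q = -20 (q = -18 + 2*(-1) = -18 - 2 = -20)
E(j) = j/2
Q(N) = -10 (Q(N) = (½)*(-20) + 0 = -10 + 0 = -10)
z = 1/1458 (z = 1/(-10 + 1468) = 1/1458 ≈ 0.00068587)
z*(-1216 + (-9)²) = (-1216 + (-9)²)/1458 = (-1216 + 81)/1458 = (1/1458)*(-1135) = -1135/1458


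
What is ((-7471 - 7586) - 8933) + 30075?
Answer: 6085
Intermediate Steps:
((-7471 - 7586) - 8933) + 30075 = (-15057 - 8933) + 30075 = -23990 + 30075 = 6085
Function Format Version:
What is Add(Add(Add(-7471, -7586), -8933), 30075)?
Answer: 6085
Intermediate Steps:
Add(Add(Add(-7471, -7586), -8933), 30075) = Add(Add(-15057, -8933), 30075) = Add(-23990, 30075) = 6085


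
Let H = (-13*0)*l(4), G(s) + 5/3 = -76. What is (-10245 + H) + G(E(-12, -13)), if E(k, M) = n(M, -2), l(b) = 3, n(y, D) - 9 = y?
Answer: -30968/3 ≈ -10323.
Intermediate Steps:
n(y, D) = 9 + y
E(k, M) = 9 + M
G(s) = -233/3 (G(s) = -5/3 - 76 = -233/3)
H = 0 (H = -13*0*3 = 0*3 = 0)
(-10245 + H) + G(E(-12, -13)) = (-10245 + 0) - 233/3 = -10245 - 233/3 = -30968/3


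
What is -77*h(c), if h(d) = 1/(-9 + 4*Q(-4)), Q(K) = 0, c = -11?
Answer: 77/9 ≈ 8.5556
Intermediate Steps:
h(d) = -1/9 (h(d) = 1/(-9 + 4*0) = 1/(-9 + 0) = 1/(-9) = -1/9)
-77*h(c) = -77*(-1/9) = 77/9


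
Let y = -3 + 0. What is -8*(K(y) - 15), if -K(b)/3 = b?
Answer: 48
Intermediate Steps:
y = -3
K(b) = -3*b
-8*(K(y) - 15) = -8*(-3*(-3) - 15) = -8*(9 - 15) = -8*(-6) = 48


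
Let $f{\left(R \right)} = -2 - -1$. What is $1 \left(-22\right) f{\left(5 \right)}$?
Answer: $22$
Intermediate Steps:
$f{\left(R \right)} = -1$ ($f{\left(R \right)} = -2 + 1 = -1$)
$1 \left(-22\right) f{\left(5 \right)} = 1 \left(-22\right) \left(-1\right) = \left(-22\right) \left(-1\right) = 22$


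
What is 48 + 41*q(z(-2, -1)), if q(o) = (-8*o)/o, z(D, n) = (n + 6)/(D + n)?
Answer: -280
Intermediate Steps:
z(D, n) = (6 + n)/(D + n)
q(o) = -8
48 + 41*q(z(-2, -1)) = 48 + 41*(-8) = 48 - 328 = -280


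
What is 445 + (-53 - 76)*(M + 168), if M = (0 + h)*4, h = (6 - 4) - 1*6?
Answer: -19163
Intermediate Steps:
h = -4 (h = 2 - 6 = -4)
M = -16 (M = (0 - 4)*4 = -4*4 = -16)
445 + (-53 - 76)*(M + 168) = 445 + (-53 - 76)*(-16 + 168) = 445 - 129*152 = 445 - 19608 = -19163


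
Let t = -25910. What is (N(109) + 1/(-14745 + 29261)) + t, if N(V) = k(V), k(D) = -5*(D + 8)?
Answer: -384601419/14516 ≈ -26495.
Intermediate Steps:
k(D) = -40 - 5*D (k(D) = -5*(8 + D) = -40 - 5*D)
N(V) = -40 - 5*V
(N(109) + 1/(-14745 + 29261)) + t = ((-40 - 5*109) + 1/(-14745 + 29261)) - 25910 = ((-40 - 545) + 1/14516) - 25910 = (-585 + 1/14516) - 25910 = -8491859/14516 - 25910 = -384601419/14516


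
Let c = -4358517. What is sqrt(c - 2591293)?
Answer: I*sqrt(6949810) ≈ 2636.3*I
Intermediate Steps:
sqrt(c - 2591293) = sqrt(-4358517 - 2591293) = sqrt(-6949810) = I*sqrt(6949810)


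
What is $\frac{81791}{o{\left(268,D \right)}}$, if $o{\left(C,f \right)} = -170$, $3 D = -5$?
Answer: $- \frac{81791}{170} \approx -481.12$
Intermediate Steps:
$D = - \frac{5}{3}$ ($D = \frac{1}{3} \left(-5\right) = - \frac{5}{3} \approx -1.6667$)
$\frac{81791}{o{\left(268,D \right)}} = \frac{81791}{-170} = 81791 \left(- \frac{1}{170}\right) = - \frac{81791}{170}$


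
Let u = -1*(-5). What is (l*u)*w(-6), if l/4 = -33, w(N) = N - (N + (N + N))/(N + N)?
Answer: 4950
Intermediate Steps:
w(N) = -3/2 + N (w(N) = N - (N + 2*N)/(2*N) = N - 3*N*1/(2*N) = N - 1*3/2 = N - 3/2 = -3/2 + N)
l = -132 (l = 4*(-33) = -132)
u = 5
(l*u)*w(-6) = (-132*5)*(-3/2 - 6) = -660*(-15/2) = 4950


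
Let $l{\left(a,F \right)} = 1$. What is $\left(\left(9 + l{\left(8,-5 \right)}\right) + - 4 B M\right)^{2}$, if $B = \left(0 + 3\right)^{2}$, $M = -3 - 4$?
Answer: $68644$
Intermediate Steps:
$M = -7$
$B = 9$ ($B = 3^{2} = 9$)
$\left(\left(9 + l{\left(8,-5 \right)}\right) + - 4 B M\right)^{2} = \left(\left(9 + 1\right) + \left(-4\right) 9 \left(-7\right)\right)^{2} = \left(10 - -252\right)^{2} = \left(10 + 252\right)^{2} = 262^{2} = 68644$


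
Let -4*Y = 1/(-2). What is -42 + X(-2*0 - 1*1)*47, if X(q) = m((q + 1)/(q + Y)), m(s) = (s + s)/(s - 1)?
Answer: -42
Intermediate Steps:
Y = ⅛ (Y = -¼/(-2) = -¼*(-½) = ⅛ ≈ 0.12500)
m(s) = 2*s/(-1 + s) (m(s) = (2*s)/(-1 + s) = 2*s/(-1 + s))
X(q) = 2*(1 + q)/((-1 + (1 + q)/(⅛ + q))*(⅛ + q)) (X(q) = 2*((q + 1)/(q + ⅛))/(-1 + (q + 1)/(q + ⅛)) = 2*((1 + q)/(⅛ + q))/(-1 + (1 + q)/(⅛ + q)) = 2*(1 + q)/((-1 + (1 + q)/(⅛ + q))*(⅛ + q)))
-42 + X(-2*0 - 1*1)*47 = -42 + (16/7 + 16*(-2*0 - 1*1)/7)*47 = -42 + (16/7 + 16*(0 - 1)/7)*47 = -42 + (16/7 + (16/7)*(-1))*47 = -42 + (16/7 - 16/7)*47 = -42 + 0*47 = -42 + 0 = -42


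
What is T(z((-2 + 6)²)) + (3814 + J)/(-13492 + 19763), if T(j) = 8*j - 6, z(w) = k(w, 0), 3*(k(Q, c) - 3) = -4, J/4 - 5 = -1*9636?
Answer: 33832/18813 ≈ 1.7983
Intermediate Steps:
J = -38524 (J = 20 + 4*(-1*9636) = 20 + 4*(-9636) = 20 - 38544 = -38524)
k(Q, c) = 5/3 (k(Q, c) = 3 + (⅓)*(-4) = 3 - 4/3 = 5/3)
z(w) = 5/3
T(j) = -6 + 8*j
T(z((-2 + 6)²)) + (3814 + J)/(-13492 + 19763) = (-6 + 8*(5/3)) + (3814 - 38524)/(-13492 + 19763) = (-6 + 40/3) - 34710/6271 = 22/3 - 34710*1/6271 = 22/3 - 34710/6271 = 33832/18813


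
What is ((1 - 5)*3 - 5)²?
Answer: 289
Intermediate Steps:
((1 - 5)*3 - 5)² = (-4*3 - 5)² = (-12 - 5)² = (-17)² = 289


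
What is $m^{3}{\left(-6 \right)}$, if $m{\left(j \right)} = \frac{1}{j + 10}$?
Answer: $\frac{1}{64} \approx 0.015625$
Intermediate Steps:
$m{\left(j \right)} = \frac{1}{10 + j}$
$m^{3}{\left(-6 \right)} = \left(\frac{1}{10 - 6}\right)^{3} = \left(\frac{1}{4}\right)^{3} = \frac{1}{64}$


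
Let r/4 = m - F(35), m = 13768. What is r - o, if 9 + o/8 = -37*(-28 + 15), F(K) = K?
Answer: 51156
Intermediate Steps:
o = 3776 (o = -72 + 8*(-37*(-28 + 15)) = -72 + 8*(-37*(-13)) = -72 + 8*481 = -72 + 3848 = 3776)
r = 54932 (r = 4*(13768 - 1*35) = 4*(13768 - 35) = 4*13733 = 54932)
r - o = 54932 - 1*3776 = 54932 - 3776 = 51156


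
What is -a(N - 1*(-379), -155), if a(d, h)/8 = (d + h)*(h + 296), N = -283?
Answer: 66552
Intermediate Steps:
a(d, h) = 8*(296 + h)*(d + h) (a(d, h) = 8*((d + h)*(h + 296)) = 8*((d + h)*(296 + h)) = 8*((296 + h)*(d + h)) = 8*(296 + h)*(d + h))
-a(N - 1*(-379), -155) = -(8*(-155)² + 2368*(-283 - 1*(-379)) + 2368*(-155) + 8*(-283 - 1*(-379))*(-155)) = -(8*24025 + 2368*(-283 + 379) - 367040 + 8*(-283 + 379)*(-155)) = -(192200 + 2368*96 - 367040 + 8*96*(-155)) = -(192200 + 227328 - 367040 - 119040) = -1*(-66552) = 66552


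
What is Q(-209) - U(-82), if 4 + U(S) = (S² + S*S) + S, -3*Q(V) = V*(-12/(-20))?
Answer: -66601/5 ≈ -13320.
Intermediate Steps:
Q(V) = -V/5 (Q(V) = -V*(-12/(-20))/3 = -V*(-12*(-1/20))/3 = -V*3/(3*5) = -V/5)
U(S) = -4 + S + 2*S² (U(S) = -4 + ((S² + S*S) + S) = -4 + ((S² + S²) + S) = -4 + (2*S² + S) = -4 + (S + 2*S²) = -4 + S + 2*S²)
Q(-209) - U(-82) = -⅕*(-209) - (-4 - 82 + 2*(-82)²) = 209/5 - (-4 - 82 + 2*6724) = 209/5 - (-4 - 82 + 13448) = 209/5 - 1*13362 = 209/5 - 13362 = -66601/5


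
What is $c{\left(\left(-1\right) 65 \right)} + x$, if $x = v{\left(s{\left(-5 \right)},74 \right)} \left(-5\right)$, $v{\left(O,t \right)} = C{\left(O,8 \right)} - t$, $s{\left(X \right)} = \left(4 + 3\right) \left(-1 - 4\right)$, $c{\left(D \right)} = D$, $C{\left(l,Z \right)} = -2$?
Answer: $315$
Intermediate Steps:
$s{\left(X \right)} = -35$ ($s{\left(X \right)} = 7 \left(-5\right) = -35$)
$v{\left(O,t \right)} = -2 - t$
$x = 380$ ($x = \left(-2 - 74\right) \left(-5\right) = \left(-76\right) \left(-5\right) = 380$)
$c{\left(\left(-1\right) 65 \right)} + x = \left(-1\right) 65 + 380 = -65 + 380 = 315$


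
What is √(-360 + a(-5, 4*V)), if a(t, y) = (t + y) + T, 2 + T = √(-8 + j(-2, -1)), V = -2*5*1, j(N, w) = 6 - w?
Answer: √(-407 + I) ≈ 0.0248 + 20.174*I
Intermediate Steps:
V = -10 (V = -10*1 = -10)
T = -2 + I (T = -2 + √(-8 + (6 - 1*(-1))) = -2 + √(-8 + (6 + 1)) = -2 + √(-8 + 7) = -2 + √(-1) = -2 + I ≈ -2.0 + 1.0*I)
a(t, y) = -2 + I + t + y (a(t, y) = (t + y) + (-2 + I) = -2 + I + t + y)
√(-360 + a(-5, 4*V)) = √(-360 + (-2 + I - 5 + 4*(-10))) = √(-360 + (-2 + I - 5 - 40)) = √(-360 + (-47 + I)) = √(-407 + I)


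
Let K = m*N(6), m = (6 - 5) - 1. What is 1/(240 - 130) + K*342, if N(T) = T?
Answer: 1/110 ≈ 0.0090909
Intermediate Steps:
m = 0 (m = 1 - 1 = 0)
K = 0 (K = 0*6 = 0)
1/(240 - 130) + K*342 = 1/(240 - 130) + 0*342 = 1/110 + 0 = 1/110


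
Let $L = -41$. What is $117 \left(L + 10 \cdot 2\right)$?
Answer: $-2457$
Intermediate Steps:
$117 \left(L + 10 \cdot 2\right) = 117 \left(-41 + 10 \cdot 2\right) = 117 \left(-41 + 20\right) = 117 \left(-21\right) = -2457$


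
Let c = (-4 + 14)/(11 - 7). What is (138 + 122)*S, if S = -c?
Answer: -650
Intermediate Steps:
c = 5/2 (c = 10/4 = 10*(1/4) = 5/2 ≈ 2.5000)
S = -5/2 (S = -1*5/2 = -5/2 ≈ -2.5000)
(138 + 122)*S = (138 + 122)*(-5/2) = 260*(-5/2) = -650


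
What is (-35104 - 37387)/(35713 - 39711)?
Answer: 72491/3998 ≈ 18.132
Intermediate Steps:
(-35104 - 37387)/(35713 - 39711) = -72491/(-3998) = -72491*(-1/3998) = 72491/3998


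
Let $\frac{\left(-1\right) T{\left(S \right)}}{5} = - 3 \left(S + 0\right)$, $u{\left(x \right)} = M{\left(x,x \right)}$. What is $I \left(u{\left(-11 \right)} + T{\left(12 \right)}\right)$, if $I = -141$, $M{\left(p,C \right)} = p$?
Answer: $-23829$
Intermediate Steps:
$u{\left(x \right)} = x$
$T{\left(S \right)} = 15 S$ ($T{\left(S \right)} = - 5 \left(- 3 \left(S + 0\right)\right) = - 5 \left(- 3 S\right) = 15 S$)
$I \left(u{\left(-11 \right)} + T{\left(12 \right)}\right) = - 141 \left(-11 + 15 \cdot 12\right) = - 141 \left(-11 + 180\right) = \left(-141\right) 169 = -23829$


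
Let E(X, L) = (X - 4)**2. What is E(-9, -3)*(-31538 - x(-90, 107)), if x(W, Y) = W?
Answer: -5314712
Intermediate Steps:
E(X, L) = (-4 + X)**2
E(-9, -3)*(-31538 - x(-90, 107)) = (-4 - 9)**2*(-31538 - 1*(-90)) = (-13)**2*(-31538 + 90) = 169*(-31448) = -5314712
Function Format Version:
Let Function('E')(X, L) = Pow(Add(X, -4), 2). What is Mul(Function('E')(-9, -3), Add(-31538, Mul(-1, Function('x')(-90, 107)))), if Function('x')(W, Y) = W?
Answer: -5314712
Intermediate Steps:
Function('E')(X, L) = Pow(Add(-4, X), 2)
Mul(Function('E')(-9, -3), Add(-31538, Mul(-1, Function('x')(-90, 107)))) = Mul(Pow(Add(-4, -9), 2), Add(-31538, Mul(-1, -90))) = Mul(Pow(-13, 2), Add(-31538, 90)) = Mul(169, -31448) = -5314712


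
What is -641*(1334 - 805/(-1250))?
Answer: -213876701/250 ≈ -8.5551e+5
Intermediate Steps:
-641*(1334 - 805/(-1250)) = -641*(1334 - 805*(-1/1250)) = -641*(1334 + 161/250) = -641*333661/250 = -213876701/250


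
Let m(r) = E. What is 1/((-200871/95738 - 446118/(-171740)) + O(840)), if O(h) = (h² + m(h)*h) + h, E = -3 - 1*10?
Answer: 2055255515/1429472342400243 ≈ 1.4378e-6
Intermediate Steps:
E = -13 (E = -3 - 10 = -13)
m(r) = -13
O(h) = h² - 12*h (O(h) = (h² - 13*h) + h = h² - 12*h)
1/((-200871/95738 - 446118/(-171740)) + O(840)) = 1/((-200871/95738 - 446118/(-171740)) + 840*(-12 + 840)) = 1/((-200871*1/95738 - 446118*(-1/171740)) + 840*828) = 1/((-200871/95738 + 223059/85870) + 695520) = 1/(1026607443/2055255515 + 695520) = 1/(1429472342400243/2055255515) = 2055255515/1429472342400243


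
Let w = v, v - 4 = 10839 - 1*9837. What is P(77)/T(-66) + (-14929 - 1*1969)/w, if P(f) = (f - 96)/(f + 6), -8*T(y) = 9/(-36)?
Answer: -1007091/41749 ≈ -24.123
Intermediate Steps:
T(y) = 1/32 (T(y) = -9/(8*(-36)) = -9*(-1)/(8*36) = -⅛*(-¼) = 1/32)
v = 1006 (v = 4 + (10839 - 1*9837) = 4 + (10839 - 9837) = 4 + 1002 = 1006)
w = 1006
P(f) = (-96 + f)/(6 + f)
P(77)/T(-66) + (-14929 - 1*1969)/w = ((-96 + 77)/(6 + 77))/(1/32) + (-14929 - 1*1969)/1006 = (-19/83)*32 + (-14929 - 1969)*(1/1006) = ((1/83)*(-19))*32 - 16898*1/1006 = -19/83*32 - 8449/503 = -608/83 - 8449/503 = -1007091/41749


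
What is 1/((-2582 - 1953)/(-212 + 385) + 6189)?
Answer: 173/1066162 ≈ 0.00016226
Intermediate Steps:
1/((-2582 - 1953)/(-212 + 385) + 6189) = 1/(-4535/173 + 6189) = 1/(1066162/173) = 173/1066162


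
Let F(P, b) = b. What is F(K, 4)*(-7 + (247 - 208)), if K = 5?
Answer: 128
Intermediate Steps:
F(K, 4)*(-7 + (247 - 208)) = 4*(-7 + (247 - 208)) = 4*(-7 + 39) = 4*32 = 128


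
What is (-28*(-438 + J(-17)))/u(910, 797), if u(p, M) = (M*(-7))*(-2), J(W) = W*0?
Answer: 876/797 ≈ 1.0991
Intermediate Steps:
J(W) = 0
u(p, M) = 14*M (u(p, M) = -7*M*(-2) = 14*M)
(-28*(-438 + J(-17)))/u(910, 797) = (-28*(-438 + 0))/((14*797)) = -28*(-438)/11158 = 12264*(1/11158) = 876/797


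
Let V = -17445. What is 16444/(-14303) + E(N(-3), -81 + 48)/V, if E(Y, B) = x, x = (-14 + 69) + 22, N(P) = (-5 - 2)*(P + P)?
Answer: -287966911/249515835 ≈ -1.1541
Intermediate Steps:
N(P) = -14*P
x = 77 (x = 55 + 22 = 77)
E(Y, B) = 77
16444/(-14303) + E(N(-3), -81 + 48)/V = 16444/(-14303) + 77/(-17445) = 16444*(-1/14303) + 77*(-1/17445) = -16444/14303 - 77/17445 = -287966911/249515835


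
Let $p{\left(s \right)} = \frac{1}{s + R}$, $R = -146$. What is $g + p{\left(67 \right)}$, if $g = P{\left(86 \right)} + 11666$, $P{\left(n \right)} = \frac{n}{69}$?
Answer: $\frac{63598091}{5451} \approx 11667.0$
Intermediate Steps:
$P{\left(n \right)} = \frac{n}{69}$ ($P{\left(n \right)} = n \frac{1}{69} = \frac{n}{69}$)
$p{\left(s \right)} = \frac{1}{-146 + s}$ ($p{\left(s \right)} = \frac{1}{s - 146} = \frac{1}{-146 + s}$)
$g = \frac{805040}{69}$ ($g = \frac{1}{69} \cdot 86 + 11666 = \frac{86}{69} + 11666 = \frac{805040}{69} \approx 11667.0$)
$g + p{\left(67 \right)} = \frac{805040}{69} + \frac{1}{-146 + 67} = \frac{805040}{69} + \frac{1}{-79} = \frac{805040}{69} - \frac{1}{79} = \frac{63598091}{5451}$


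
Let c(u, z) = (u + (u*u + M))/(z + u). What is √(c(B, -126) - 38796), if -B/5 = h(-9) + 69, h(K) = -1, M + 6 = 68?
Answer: I*√2119631057/233 ≈ 197.59*I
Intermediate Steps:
M = 62 (M = -6 + 68 = 62)
B = -340 (B = -5*(-1 + 69) = -5*68 = -340)
c(u, z) = (62 + u + u²)/(u + z) (c(u, z) = (u + (u*u + 62))/(z + u) = (u + (u² + 62))/(u + z) = (u + (62 + u²))/(u + z) = (62 + u + u²)/(u + z))
√(c(B, -126) - 38796) = √((62 - 340 + (-340)²)/(-340 - 126) - 38796) = √((62 - 340 + 115600)/(-466) - 38796) = √(-1/466*115322 - 38796) = √(-57661/233 - 38796) = √(-9097129/233) = I*√2119631057/233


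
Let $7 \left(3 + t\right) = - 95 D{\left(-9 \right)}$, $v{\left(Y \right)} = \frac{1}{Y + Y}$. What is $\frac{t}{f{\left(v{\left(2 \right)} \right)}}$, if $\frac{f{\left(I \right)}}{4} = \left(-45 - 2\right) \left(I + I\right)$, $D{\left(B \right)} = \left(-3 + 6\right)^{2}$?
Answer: $\frac{438}{329} \approx 1.3313$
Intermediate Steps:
$D{\left(B \right)} = 9$ ($D{\left(B \right)} = 3^{2} = 9$)
$v{\left(Y \right)} = \frac{1}{2 Y}$
$f{\left(I \right)} = - 376 I$ ($f{\left(I \right)} = 4 \left(-45 - 2\right) \left(I + I\right) = 4 \left(- 47 \cdot 2 I\right) = 4 \left(- 94 I\right) = - 376 I$)
$t = - \frac{876}{7}$ ($t = -3 + \frac{\left(-95\right) 9}{7} = -3 + \frac{1}{7} \left(-855\right) = -3 - \frac{855}{7} = - \frac{876}{7} \approx -125.14$)
$\frac{t}{f{\left(v{\left(2 \right)} \right)}} = - \frac{876}{7 \left(- 376 \frac{1}{2 \cdot 2}\right)} = - \frac{876}{7 \left(- 376 \cdot \frac{1}{2} \cdot \frac{1}{2}\right)} = - \frac{876}{7 \left(\left(-376\right) \frac{1}{4}\right)} = - \frac{876}{7 \left(-94\right)} = \left(- \frac{876}{7}\right) \left(- \frac{1}{94}\right) = \frac{438}{329}$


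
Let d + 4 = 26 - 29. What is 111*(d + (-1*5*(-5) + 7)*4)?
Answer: 13431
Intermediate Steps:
d = -7 (d = -4 + (26 - 29) = -4 - 3 = -7)
111*(d + (-1*5*(-5) + 7)*4) = 111*(-7 + (-1*5*(-5) + 7)*4) = 111*(-7 + (-5*(-5) + 7)*4) = 111*(-7 + (25 + 7)*4) = 111*(-7 + 32*4) = 111*(-7 + 128) = 111*121 = 13431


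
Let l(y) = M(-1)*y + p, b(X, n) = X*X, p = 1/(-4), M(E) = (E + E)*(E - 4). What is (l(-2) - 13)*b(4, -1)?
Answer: -532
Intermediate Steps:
M(E) = 2*E*(-4 + E) (M(E) = (2*E)*(-4 + E) = 2*E*(-4 + E))
p = -1/4 ≈ -0.25000
b(X, n) = X**2
l(y) = -1/4 + 10*y (l(y) = (2*(-1)*(-4 - 1))*y - 1/4 = (2*(-1)*(-5))*y - 1/4 = 10*y - 1/4 = -1/4 + 10*y)
(l(-2) - 13)*b(4, -1) = ((-1/4 + 10*(-2)) - 13)*4**2 = ((-1/4 - 20) - 13)*16 = (-81/4 - 13)*16 = -133/4*16 = -532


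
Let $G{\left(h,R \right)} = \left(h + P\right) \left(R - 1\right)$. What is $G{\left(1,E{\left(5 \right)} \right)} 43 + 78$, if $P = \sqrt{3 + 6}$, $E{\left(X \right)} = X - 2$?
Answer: $422$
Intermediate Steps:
$E{\left(X \right)} = -2 + X$ ($E{\left(X \right)} = X - 2 = -2 + X$)
$P = 3$ ($P = \sqrt{9} = 3$)
$G{\left(h,R \right)} = \left(-1 + R\right) \left(3 + h\right)$ ($G{\left(h,R \right)} = \left(h + 3\right) \left(R - 1\right) = \left(3 + h\right) \left(-1 + R\right) = \left(-1 + R\right) \left(3 + h\right)$)
$G{\left(1,E{\left(5 \right)} \right)} 43 + 78 = \left(-3 - 1 + 3 \left(-2 + 5\right) + \left(-2 + 5\right) 1\right) 43 + 78 = \left(-3 - 1 + 3 \cdot 3 + 3 \cdot 1\right) 43 + 78 = \left(-3 - 1 + 9 + 3\right) 43 + 78 = 8 \cdot 43 + 78 = 344 + 78 = 422$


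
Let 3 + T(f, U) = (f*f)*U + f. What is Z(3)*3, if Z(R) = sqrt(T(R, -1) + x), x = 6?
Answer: 3*I*sqrt(3) ≈ 5.1962*I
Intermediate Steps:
T(f, U) = -3 + f + U*f**2 (T(f, U) = -3 + ((f*f)*U + f) = -3 + (f**2*U + f) = -3 + (U*f**2 + f) = -3 + (f + U*f**2) = -3 + f + U*f**2)
Z(R) = sqrt(3 + R - R**2) (Z(R) = sqrt((-3 + R - R**2) + 6) = sqrt(3 + R - R**2))
Z(3)*3 = sqrt(3 + 3 - 1*3**2)*3 = sqrt(3 + 3 - 1*9)*3 = sqrt(3 + 3 - 9)*3 = sqrt(-3)*3 = (I*sqrt(3))*3 = 3*I*sqrt(3)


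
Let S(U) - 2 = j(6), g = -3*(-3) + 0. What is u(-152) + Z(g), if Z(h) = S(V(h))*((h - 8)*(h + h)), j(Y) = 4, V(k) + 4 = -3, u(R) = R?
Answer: -44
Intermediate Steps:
V(k) = -7 (V(k) = -4 - 3 = -7)
g = 9 (g = 9 + 0 = 9)
S(U) = 6 (S(U) = 2 + 4 = 6)
Z(h) = 12*h*(-8 + h) (Z(h) = 6*((h - 8)*(h + h)) = 6*((-8 + h)*(2*h)) = 6*(2*h*(-8 + h)) = 12*h*(-8 + h))
u(-152) + Z(g) = -152 + 12*9*(-8 + 9) = -152 + 12*9*1 = -152 + 108 = -44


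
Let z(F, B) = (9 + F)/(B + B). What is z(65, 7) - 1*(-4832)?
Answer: 33861/7 ≈ 4837.3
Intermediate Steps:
z(F, B) = (9 + F)/(2*B) (z(F, B) = (9 + F)/((2*B)) = (9 + F)*(1/(2*B)) = (9 + F)/(2*B))
z(65, 7) - 1*(-4832) = (1/2)*(9 + 65)/7 - 1*(-4832) = (1/2)*(1/7)*74 + 4832 = 37/7 + 4832 = 33861/7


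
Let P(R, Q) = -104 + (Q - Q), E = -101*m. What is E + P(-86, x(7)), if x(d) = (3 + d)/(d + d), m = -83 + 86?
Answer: -407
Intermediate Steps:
m = 3
E = -303 (E = -101*3 = -303)
x(d) = (3 + d)/(2*d) (x(d) = (3 + d)/((2*d)) = (3 + d)*(1/(2*d)) = (3 + d)/(2*d))
P(R, Q) = -104 (P(R, Q) = -104 + 0 = -104)
E + P(-86, x(7)) = -303 - 104 = -407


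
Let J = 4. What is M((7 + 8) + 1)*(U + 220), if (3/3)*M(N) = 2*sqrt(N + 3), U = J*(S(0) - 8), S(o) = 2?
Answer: 392*sqrt(19) ≈ 1708.7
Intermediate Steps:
U = -24 (U = 4*(2 - 8) = 4*(-6) = -24)
M(N) = 2*sqrt(3 + N) (M(N) = 2*sqrt(N + 3) = 2*sqrt(3 + N))
M((7 + 8) + 1)*(U + 220) = (2*sqrt(3 + ((7 + 8) + 1)))*(-24 + 220) = (2*sqrt(3 + (15 + 1)))*196 = (2*sqrt(3 + 16))*196 = (2*sqrt(19))*196 = 392*sqrt(19)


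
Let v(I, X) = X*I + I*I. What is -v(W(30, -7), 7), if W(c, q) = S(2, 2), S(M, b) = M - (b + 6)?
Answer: 6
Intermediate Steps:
S(M, b) = -6 + M - b (S(M, b) = M - (6 + b) = M + (-6 - b) = -6 + M - b)
W(c, q) = -6 (W(c, q) = -6 + 2 - 1*2 = -6 + 2 - 2 = -6)
v(I, X) = I² + I*X (v(I, X) = I*X + I² = I² + I*X)
-v(W(30, -7), 7) = -(-6)*(-6 + 7) = -(-6) = -1*(-6) = 6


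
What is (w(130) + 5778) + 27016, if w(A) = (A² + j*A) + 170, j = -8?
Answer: 48824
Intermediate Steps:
w(A) = 170 + A² - 8*A (w(A) = (A² - 8*A) + 170 = 170 + A² - 8*A)
(w(130) + 5778) + 27016 = ((170 + 130² - 8*130) + 5778) + 27016 = ((170 + 16900 - 1040) + 5778) + 27016 = (16030 + 5778) + 27016 = 21808 + 27016 = 48824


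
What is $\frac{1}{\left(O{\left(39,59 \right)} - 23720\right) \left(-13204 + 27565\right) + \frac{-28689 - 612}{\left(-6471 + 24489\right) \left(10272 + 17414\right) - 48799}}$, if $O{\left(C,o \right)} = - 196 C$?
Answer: $- \frac{498797549}{224667595939721097} \approx -2.2202 \cdot 10^{-9}$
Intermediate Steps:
$\frac{1}{\left(O{\left(39,59 \right)} - 23720\right) \left(-13204 + 27565\right) + \frac{-28689 - 612}{\left(-6471 + 24489\right) \left(10272 + 17414\right) - 48799}} = \frac{1}{\left(\left(-196\right) 39 - 23720\right) \left(-13204 + 27565\right) + \frac{-28689 - 612}{\left(-6471 + 24489\right) \left(10272 + 17414\right) - 48799}} = \frac{1}{\left(-7644 - 23720\right) 14361 - \frac{29301}{18018 \cdot 27686 - 48799}} = \frac{1}{\left(-31364\right) 14361 - \frac{29301}{498846348 - 48799}} = \frac{1}{-450418404 - \frac{29301}{498797549}} = \frac{1}{- \frac{224667595939721097}{498797549}} = - \frac{498797549}{224667595939721097}$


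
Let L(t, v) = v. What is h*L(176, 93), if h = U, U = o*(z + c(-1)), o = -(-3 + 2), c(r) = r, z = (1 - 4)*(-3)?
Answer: 744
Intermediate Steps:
z = 9 (z = -3*(-3) = 9)
o = 1 (o = -1*(-1) = 1)
U = 8 (U = 1*(9 - 1) = 1*8 = 8)
h = 8
h*L(176, 93) = 8*93 = 744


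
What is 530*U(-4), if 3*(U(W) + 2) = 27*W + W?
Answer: -62540/3 ≈ -20847.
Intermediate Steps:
U(W) = -2 + 28*W/3 (U(W) = -2 + (27*W + W)/3 = -2 + (28*W)/3 = -2 + 28*W/3)
530*U(-4) = 530*(-2 + (28/3)*(-4)) = 530*(-2 - 112/3) = 530*(-118/3) = -62540/3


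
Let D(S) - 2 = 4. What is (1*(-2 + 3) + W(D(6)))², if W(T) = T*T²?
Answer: 47089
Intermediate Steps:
D(S) = 6 (D(S) = 2 + 4 = 6)
W(T) = T³
(1*(-2 + 3) + W(D(6)))² = (1*(-2 + 3) + 6³)² = (1*1 + 216)² = (1 + 216)² = 217² = 47089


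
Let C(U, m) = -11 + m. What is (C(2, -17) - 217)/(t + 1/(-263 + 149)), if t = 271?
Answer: -27930/30893 ≈ -0.90409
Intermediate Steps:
(C(2, -17) - 217)/(t + 1/(-263 + 149)) = ((-11 - 17) - 217)/(271 + 1/(-263 + 149)) = (-28 - 217)/(271 + 1/(-114)) = -245/(271 - 1/114) = -245/30893/114 = -245*114/30893 = -27930/30893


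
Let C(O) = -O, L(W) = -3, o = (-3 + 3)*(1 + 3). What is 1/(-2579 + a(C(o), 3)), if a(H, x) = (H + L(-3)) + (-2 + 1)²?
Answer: -1/2581 ≈ -0.00038745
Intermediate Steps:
o = 0 (o = 0*4 = 0)
a(H, x) = -2 + H (a(H, x) = (H - 3) + (-2 + 1)² = (-3 + H) + (-1)² = (-3 + H) + 1 = -2 + H)
1/(-2579 + a(C(o), 3)) = 1/(-2579 + (-2 - 1*0)) = 1/(-2579 + (-2 + 0)) = 1/(-2579 - 2) = 1/(-2581) = -1/2581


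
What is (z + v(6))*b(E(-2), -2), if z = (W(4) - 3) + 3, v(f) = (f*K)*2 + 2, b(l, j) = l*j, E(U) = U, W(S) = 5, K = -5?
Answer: -212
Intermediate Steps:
b(l, j) = j*l
v(f) = 2 - 10*f (v(f) = (f*(-5))*2 + 2 = -5*f*2 + 2 = -10*f + 2 = 2 - 10*f)
z = 5 (z = (5 - 3) + 3 = 2 + 3 = 5)
(z + v(6))*b(E(-2), -2) = (5 + (2 - 10*6))*(-2*(-2)) = (5 + (2 - 60))*4 = (5 - 58)*4 = -53*4 = -212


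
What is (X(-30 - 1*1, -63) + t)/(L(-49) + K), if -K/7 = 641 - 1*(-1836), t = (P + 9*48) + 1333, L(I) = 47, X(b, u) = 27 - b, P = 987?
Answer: -1405/8646 ≈ -0.16250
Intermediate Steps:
t = 2752 (t = (987 + 9*48) + 1333 = (987 + 432) + 1333 = 1419 + 1333 = 2752)
K = -17339 (K = -7*(641 - 1*(-1836)) = -7*(641 + 1836) = -7*2477 = -17339)
(X(-30 - 1*1, -63) + t)/(L(-49) + K) = ((27 - (-30 - 1*1)) + 2752)/(47 - 17339) = ((27 - (-30 - 1)) + 2752)/(-17292) = ((27 - 1*(-31)) + 2752)*(-1/17292) = ((27 + 31) + 2752)*(-1/17292) = (58 + 2752)*(-1/17292) = 2810*(-1/17292) = -1405/8646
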